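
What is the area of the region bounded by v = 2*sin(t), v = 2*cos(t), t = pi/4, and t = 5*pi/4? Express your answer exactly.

4*sqrt(2)

On [pi/4, 5*pi/4], (2*sin(t)) - (2*cos(t)) = 2*sin(t) - 2*cos(t) is ≥ 0 throughout, so the area is a single integral of |2*sin(t) - 2*cos(t)|.
∫[pi/4,5*pi/4] (2*sin(t) - 2*cos(t)) dt = 4*sqrt(2).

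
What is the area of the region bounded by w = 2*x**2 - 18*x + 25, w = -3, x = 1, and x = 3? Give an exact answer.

The difference (2*x**2 - 18*x + 25) - (-3) = 2*x**2 - 18*x + 28 changes sign at x = 2 inside [1, 3], so split the integral there.
∫[1,2] (2*x**2 - 18*x + 28) dx = 17/3.
∫[2,3] (2*x**2 - 18*x + 28) dx = -13/3; the area of that piece is 13/3.
Total area = 17/3 + 13/3 = 10.

10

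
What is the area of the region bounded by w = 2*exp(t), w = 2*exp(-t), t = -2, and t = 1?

-8 + 2*exp(-2) + 2*exp(-1) + 2*exp(1) + 2*exp(2)

The difference (2*exp(t)) - (2*exp(-t)) = 2*exp(t) - 2*exp(-t) changes sign at t = 0 inside [-2, 1], so split the integral there.
∫[-2,0] (2*exp(t) - 2*exp(-t)) dt = -2*exp(2) - 2*exp(-2) + 4; the area of that piece is -4 + 2*exp(-2) + 2*exp(2).
∫[0,1] (2*exp(t) - 2*exp(-t)) dt = -4 + 2*exp(-1) + 2*exp(1).
Total area = (-4 + 2*exp(-2) + 2*exp(2)) + (-4 + 2*exp(-1) + 2*exp(1)) = -8 + 2*exp(-2) + 2*exp(-1) + 2*exp(1) + 2*exp(2).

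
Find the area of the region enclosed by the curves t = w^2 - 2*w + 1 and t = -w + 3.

9/2

Both boundary curves give t as a function of w, so integrate with respect to w. Setting them equal: w^2 - w - 2 = 0, i.e. (w - 2)*(w + 1) = 0, so they meet at w = -1, 2.
For w in [-1, 2], t = w^2 - 2*w + 1 is on the left; area = ∫[-1,2] (-(w^2 - w - 2)) dw = 9/2.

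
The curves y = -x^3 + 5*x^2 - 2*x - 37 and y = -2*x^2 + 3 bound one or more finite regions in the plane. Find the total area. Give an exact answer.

Set the curves equal: -x^3 + 5*x^2 - 2*x - 37 = -2*x^2 + 3, so -x^3 + 7*x^2 - 2*x - 40 = 0, which factors as -(x - 5)*(x - 4)*(x + 2) = 0. The curves meet at x = -2, 4, 5.
On [-2, 4], y = -2*x^2 + 3 is on top; that piece has area ∫[-2,4] (-(-x^3 + 7*x^2 - 2*x - 40)) dx = 144.
On [4, 5], y = -x^3 + 5*x^2 - 2*x - 37 is on top; that piece has area ∫[4,5] (-x^3 + 7*x^2 - 2*x - 40) dx = 13/12.
Total enclosed area = 144 + 13/12 = 1741/12.

1741/12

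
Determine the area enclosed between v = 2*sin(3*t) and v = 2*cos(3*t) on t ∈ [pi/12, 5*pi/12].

On [pi/12, 5*pi/12], (2*sin(3*t)) - (2*cos(3*t)) = 2*sin(3*t) - 2*cos(3*t) is ≥ 0 throughout, so the area is a single integral of |2*sin(3*t) - 2*cos(3*t)|.
∫[pi/12,5*pi/12] (2*sin(3*t) - 2*cos(3*t)) dt = 4*sqrt(2)/3.

4*sqrt(2)/3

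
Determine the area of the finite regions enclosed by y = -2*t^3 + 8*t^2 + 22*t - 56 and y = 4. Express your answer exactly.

Set the curves equal: -2*t^3 + 8*t^2 + 22*t - 56 = 4, so -2*t^3 + 8*t^2 + 22*t - 60 = 0, which factors as -2*(t - 5)*(t - 2)*(t + 3) = 0. The curves meet at t = -3, 2, 5.
On [-3, 2], y = 4 is on top; that piece has area ∫[-3,2] (-(-2*t^3 + 8*t^2 + 22*t - 60)) dt = 1375/6.
On [2, 5], y = -2*t^3 + 8*t^2 + 22*t - 56 is on top; that piece has area ∫[2,5] (-2*t^3 + 8*t^2 + 22*t - 60) dt = 117/2.
Total enclosed area = 1375/6 + 117/2 = 863/3.

863/3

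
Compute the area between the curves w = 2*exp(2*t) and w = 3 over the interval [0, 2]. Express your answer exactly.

The difference (2*exp(2*t)) - (3) = 2*exp(2*t) - 3 changes sign at t = -log(2)/2 + log(3)/2 inside [0, 2], so split the integral there.
∫[0,-log(2)/2 + log(3)/2] (2*exp(2*t) - 3) dt = log(2*sqrt(6)/9) + 1/2; the area of that piece is -1/2 + log(3*sqrt(6)/4).
∫[-log(2)/2 + log(3)/2,2] (2*exp(2*t) - 3) dt = -15/2 - 3*log(2)/2 + 3*log(3)/2 + exp(4).
Total area = (-1/2 + log(3*sqrt(6)/4)) + (-15/2 - 3*log(2)/2 + 3*log(3)/2 + exp(4)) = -8 - 7*log(2)/2 + log(6)/2 + 5*log(3)/2 + exp(4).

-8 - 7*log(2)/2 + log(6)/2 + 5*log(3)/2 + exp(4)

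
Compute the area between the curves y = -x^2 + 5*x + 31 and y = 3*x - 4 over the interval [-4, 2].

On [-4, 2], (-x^2 + 5*x + 31) - (3*x - 4) = -x^2 + 2*x + 35 is ≥ 0 throughout, so the area is a single integral of |-x^2 + 2*x + 35|.
∫[-4,2] (-x^2 + 2*x + 35) dx = 174.

174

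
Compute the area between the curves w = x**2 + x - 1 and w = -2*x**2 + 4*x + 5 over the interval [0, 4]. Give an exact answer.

The difference (x**2 + x - 1) - (-2*x**2 + 4*x + 5) = 3*x**2 - 3*x - 6 changes sign at x = 2 inside [0, 4], so split the integral there.
∫[0,2] (3*x**2 - 3*x - 6) dx = -10; the area of that piece is 10.
∫[2,4] (3*x**2 - 3*x - 6) dx = 26.
Total area = 10 + 26 = 36.

36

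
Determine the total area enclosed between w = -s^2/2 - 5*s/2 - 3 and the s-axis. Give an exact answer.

1/12

The curve meets the s-axis where -s^2/2 - 5*s/2 - 3 = 0, i.e. -(s + 2)*(s + 3)/2 = 0, at s = -3, -2.
On [-3, -2] the curve lies above the axis; ∫[-3,-2] (-s^2/2 - 5*s/2 - 3) ds = 1/12, giving area 1/12.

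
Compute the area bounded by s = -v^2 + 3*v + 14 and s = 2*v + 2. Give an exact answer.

343/6

Both boundary curves give s as a function of v, so integrate with respect to v. Setting them equal: -v^2 + v + 12 = 0, i.e. -(v - 4)*(v + 3) = 0, so they meet at v = -3, 4.
For v in [-3, 4], s = -v^2 + 3*v + 14 is on the right; area = ∫[-3,4] (-v^2 + v + 12) dv = 343/6.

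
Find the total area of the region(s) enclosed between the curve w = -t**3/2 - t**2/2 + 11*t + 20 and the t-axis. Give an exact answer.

3901/24

The curve meets the t-axis where -t**3/2 - t**2/2 + 11*t + 20 = 0, i.e. -(t - 5)*(t + 2)*(t + 4)/2 = 0, at t = -4, -2, 5.
On [-4, -2] the curve lies below the axis; ∫[-4,-2] (-t**3/2 - t**2/2 + 11*t + 20) dt = -16/3, giving area 16/3.
On [-2, 5] the curve lies above the axis; ∫[-2,5] (-t**3/2 - t**2/2 + 11*t + 20) dt = 3773/24, giving area 3773/24.
Total area = 16/3 + 3773/24 = 3901/24.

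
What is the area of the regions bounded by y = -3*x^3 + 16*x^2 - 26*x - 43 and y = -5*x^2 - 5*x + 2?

148

Set the curves equal: -3*x^3 + 16*x^2 - 26*x - 43 = -5*x^2 - 5*x + 2, so -3*x^3 + 21*x^2 - 21*x - 45 = 0, which factors as -3*(x - 5)*(x - 3)*(x + 1) = 0. The curves meet at x = -1, 3, 5.
On [-1, 3], y = -5*x^2 - 5*x + 2 is on top; that piece has area ∫[-1,3] (-(-3*x^3 + 21*x^2 - 21*x - 45)) dx = 128.
On [3, 5], y = -3*x^3 + 16*x^2 - 26*x - 43 is on top; that piece has area ∫[3,5] (-3*x^3 + 21*x^2 - 21*x - 45) dx = 20.
Total enclosed area = 128 + 20 = 148.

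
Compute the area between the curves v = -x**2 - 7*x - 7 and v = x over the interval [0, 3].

On [0, 3], (-x**2 - 7*x - 7) - (x) = -x**2 - 8*x - 7 is ≤ 0 throughout, so the area is a single integral of |-x**2 - 8*x - 7|.
∫[0,3] (-x**2 - 8*x - 7) dx = -66; the area of that piece is 66.

66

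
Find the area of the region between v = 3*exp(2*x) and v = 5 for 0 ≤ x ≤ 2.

-27/2 - 11*log(3)/2 + log(15)/2 + 9*log(5)/2 + 3*exp(4)/2

The difference (3*exp(2*x)) - (5) = 3*exp(2*x) - 5 changes sign at x = -log(3)/2 + log(5)/2 inside [0, 2], so split the integral there.
∫[0,-log(3)/2 + log(5)/2] (3*exp(2*x) - 5) dx = log(9*sqrt(15)/125) + 1; the area of that piece is -1 + log(25*sqrt(15)/27).
∫[-log(3)/2 + log(5)/2,2] (3*exp(2*x) - 5) dx = -25/2 - 5*log(3)/2 + 5*log(5)/2 + 3*exp(4)/2.
Total area = (-1 + log(25*sqrt(15)/27)) + (-25/2 - 5*log(3)/2 + 5*log(5)/2 + 3*exp(4)/2) = -27/2 - 11*log(3)/2 + log(15)/2 + 9*log(5)/2 + 3*exp(4)/2.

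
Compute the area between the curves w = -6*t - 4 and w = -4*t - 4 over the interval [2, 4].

On [2, 4], (-6*t - 4) - (-4*t - 4) = -2*t is ≤ 0 throughout, so the area is a single integral of |-2*t|.
∫[2,4] (-2*t) dt = -12; the area of that piece is 12.

12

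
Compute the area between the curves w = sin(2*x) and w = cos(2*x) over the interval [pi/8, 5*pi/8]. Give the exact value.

On [pi/8, 5*pi/8], (sin(2*x)) - (cos(2*x)) = sin(2*x) - cos(2*x) is ≥ 0 throughout, so the area is a single integral of |sin(2*x) - cos(2*x)|.
∫[pi/8,5*pi/8] (sin(2*x) - cos(2*x)) dx = sqrt(2).

sqrt(2)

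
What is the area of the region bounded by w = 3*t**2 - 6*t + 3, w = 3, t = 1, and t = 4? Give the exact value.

22

The difference (3*t**2 - 6*t + 3) - (3) = 3*t**2 - 6*t changes sign at t = 2 inside [1, 4], so split the integral there.
∫[1,2] (3*t**2 - 6*t) dt = -2; the area of that piece is 2.
∫[2,4] (3*t**2 - 6*t) dt = 20.
Total area = 2 + 20 = 22.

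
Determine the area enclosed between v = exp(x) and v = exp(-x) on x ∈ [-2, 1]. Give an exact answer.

The difference (exp(x)) - (exp(-x)) = exp(x) - exp(-x) changes sign at x = 0 inside [-2, 1], so split the integral there.
∫[-2,0] (exp(x) - exp(-x)) dx = -exp(2) - exp(-2) + 2; the area of that piece is -2 + exp(-2) + exp(2).
∫[0,1] (exp(x) - exp(-x)) dx = -2 + exp(-1) + exp(1).
Total area = (-2 + exp(-2) + exp(2)) + (-2 + exp(-1) + exp(1)) = -4 + exp(-2) + exp(-1) + exp(1) + exp(2).

-4 + exp(-2) + exp(-1) + exp(1) + exp(2)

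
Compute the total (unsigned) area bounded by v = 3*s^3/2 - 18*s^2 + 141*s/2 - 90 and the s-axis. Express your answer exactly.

3/4

The curve meets the s-axis where 3*s^3/2 - 18*s^2 + 141*s/2 - 90 = 0, i.e. 3*(s - 5)*(s - 4)*(s - 3)/2 = 0, at s = 3, 4, 5.
On [3, 4] the curve lies above the axis; ∫[3,4] (3*s^3/2 - 18*s^2 + 141*s/2 - 90) ds = 3/8, giving area 3/8.
On [4, 5] the curve lies below the axis; ∫[4,5] (3*s^3/2 - 18*s^2 + 141*s/2 - 90) ds = -3/8, giving area 3/8.
Total area = 3/8 + 3/8 = 3/4.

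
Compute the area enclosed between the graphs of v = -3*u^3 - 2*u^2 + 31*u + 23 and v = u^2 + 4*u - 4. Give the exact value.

Set the curves equal: -3*u^3 - 2*u^2 + 31*u + 23 = u^2 + 4*u - 4, so -3*u^3 - 3*u^2 + 27*u + 27 = 0, which factors as -3*(u - 3)*(u + 1)*(u + 3) = 0. The curves meet at u = -3, -1, 3.
On [-3, -1], v = u^2 + 4*u - 4 is on top; that piece has area ∫[-3,-1] (-(-3*u^3 - 3*u^2 + 27*u + 27)) du = 20.
On [-1, 3], v = -3*u^3 - 2*u^2 + 31*u + 23 is on top; that piece has area ∫[-1,3] (-3*u^3 - 3*u^2 + 27*u + 27) du = 128.
Total enclosed area = 20 + 128 = 148.

148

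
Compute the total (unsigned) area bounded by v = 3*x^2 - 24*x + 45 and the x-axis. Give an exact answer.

The curve meets the x-axis where 3*x^2 - 24*x + 45 = 0, i.e. 3*(x - 5)*(x - 3) = 0, at x = 3, 5.
On [3, 5] the curve lies below the axis; ∫[3,5] (3*x^2 - 24*x + 45) dx = -4, giving area 4.

4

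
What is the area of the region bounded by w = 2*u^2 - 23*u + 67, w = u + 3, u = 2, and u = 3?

On [2, 3], (2*u^2 - 23*u + 67) - (u + 3) = 2*u^2 - 24*u + 64 is ≥ 0 throughout, so the area is a single integral of |2*u^2 - 24*u + 64|.
∫[2,3] (2*u^2 - 24*u + 64) du = 50/3.

50/3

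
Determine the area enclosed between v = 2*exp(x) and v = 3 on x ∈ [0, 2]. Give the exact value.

The difference (2*exp(x)) - (3) = 2*exp(x) - 3 changes sign at x = log(3/2) inside [0, 2], so split the integral there.
∫[0,log(3/2)] (2*exp(x) - 3) dx = log(8/27) + 1; the area of that piece is -1 + log(27/8).
∫[log(3/2),2] (2*exp(x) - 3) dx = -9 - 3*log(2) + 3*log(3) + 2*exp(2).
Total area = (-1 + log(27/8)) + (-9 - 3*log(2) + 3*log(3) + 2*exp(2)) = -10 - 6*log(2) + 6*log(3) + 2*exp(2).

-10 - 6*log(2) + 6*log(3) + 2*exp(2)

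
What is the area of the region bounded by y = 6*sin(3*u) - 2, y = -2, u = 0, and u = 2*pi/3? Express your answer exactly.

The difference (6*sin(3*u) - 2) - (-2) = 6*sin(3*u) changes sign at u = pi/3 inside [0, 2*pi/3], so split the integral there.
∫[0,pi/3] (6*sin(3*u)) du = 4.
∫[pi/3,2*pi/3] (6*sin(3*u)) du = -4; the area of that piece is 4.
Total area = 4 + 4 = 8.

8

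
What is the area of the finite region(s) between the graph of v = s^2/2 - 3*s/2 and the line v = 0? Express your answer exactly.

The curve meets the s-axis where s^2/2 - 3*s/2 = 0, i.e. s*(s - 3)/2 = 0, at s = 0, 3.
On [0, 3] the curve lies below the axis; ∫[0,3] (s^2/2 - 3*s/2) ds = -9/4, giving area 9/4.

9/4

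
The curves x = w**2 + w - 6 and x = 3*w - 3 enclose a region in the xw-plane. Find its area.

32/3

Both boundary curves give x as a function of w, so integrate with respect to w. Setting them equal: w**2 - 2*w - 3 = 0, i.e. (w - 3)*(w + 1) = 0, so they meet at w = -1, 3.
For w in [-1, 3], x = w**2 + w - 6 is on the left; area = ∫[-1,3] (-(w**2 - 2*w - 3)) dw = 32/3.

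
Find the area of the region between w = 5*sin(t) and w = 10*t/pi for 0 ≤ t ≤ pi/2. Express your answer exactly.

5 - 5*pi/4

On [0, pi/2], (5*sin(t)) - (10*t/pi) = -10*t/pi + 5*sin(t) is ≥ 0 throughout, so the area is a single integral of |-10*t/pi + 5*sin(t)|.
∫[0,pi/2] (-10*t/pi + 5*sin(t)) dt = 5 - 5*pi/4.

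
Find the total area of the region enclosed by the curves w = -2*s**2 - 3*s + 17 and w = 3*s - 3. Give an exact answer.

343/3

Set the curves equal: -2*s**2 - 3*s + 17 = 3*s - 3, so -2*s**2 - 6*s + 20 = 0, which factors as -2*(s - 2)*(s + 5) = 0. The curves meet at s = -5, 2.
On [-5, 2], w = -2*s**2 - 3*s + 17 is on top; that piece has area ∫[-5,2] (-2*s**2 - 6*s + 20) ds = 343/3.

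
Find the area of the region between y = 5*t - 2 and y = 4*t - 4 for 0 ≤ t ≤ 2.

On [0, 2], (5*t - 2) - (4*t - 4) = t + 2 is ≥ 0 throughout, so the area is a single integral of |t + 2|.
∫[0,2] (t + 2) dt = 6.

6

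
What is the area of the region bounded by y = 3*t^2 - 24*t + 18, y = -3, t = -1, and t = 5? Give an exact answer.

124

The difference (3*t^2 - 24*t + 18) - (-3) = 3*t^2 - 24*t + 21 changes sign at t = 1 inside [-1, 5], so split the integral there.
∫[-1,1] (3*t^2 - 24*t + 21) dt = 44.
∫[1,5] (3*t^2 - 24*t + 21) dt = -80; the area of that piece is 80.
Total area = 44 + 80 = 124.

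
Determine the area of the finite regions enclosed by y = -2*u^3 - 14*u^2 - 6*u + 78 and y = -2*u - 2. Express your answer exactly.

Set the curves equal: -2*u^3 - 14*u^2 - 6*u + 78 = -2*u - 2, so -2*u^3 - 14*u^2 - 4*u + 80 = 0, which factors as -2*(u - 2)*(u + 4)*(u + 5) = 0. The curves meet at u = -5, -4, 2.
On [-5, -4], y = -2*u - 2 is on top; that piece has area ∫[-5,-4] (-(-2*u^3 - 14*u^2 - 4*u + 80)) du = 13/6.
On [-4, 2], y = -2*u^3 - 14*u^2 - 6*u + 78 is on top; that piece has area ∫[-4,2] (-2*u^3 - 14*u^2 - 4*u + 80) du = 288.
Total enclosed area = 13/6 + 288 = 1741/6.

1741/6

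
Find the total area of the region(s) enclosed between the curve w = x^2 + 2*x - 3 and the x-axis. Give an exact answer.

32/3

The curve meets the x-axis where x^2 + 2*x - 3 = 0, i.e. (x - 1)*(x + 3) = 0, at x = -3, 1.
On [-3, 1] the curve lies below the axis; ∫[-3,1] (x^2 + 2*x - 3) dx = -32/3, giving area 32/3.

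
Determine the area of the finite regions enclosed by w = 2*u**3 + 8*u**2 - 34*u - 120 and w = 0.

Set the curves equal: 2*u**3 + 8*u**2 - 34*u - 120 = 0, so 2*u**3 + 8*u**2 - 34*u - 120 = 0, which factors as 2*(u - 4)*(u + 3)*(u + 5) = 0. The curves meet at u = -5, -3, 4.
On [-5, -3], w = 2*u**3 + 8*u**2 - 34*u - 120 is on top; that piece has area ∫[-5,-3] (2*u**3 + 8*u**2 - 34*u - 120) du = 64/3.
On [-3, 4], w = 0 is on top; that piece has area ∫[-3,4] (-(2*u**3 + 8*u**2 - 34*u - 120)) du = 3773/6.
Total enclosed area = 64/3 + 3773/6 = 3901/6.

3901/6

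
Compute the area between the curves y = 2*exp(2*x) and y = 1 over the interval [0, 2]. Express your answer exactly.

On [0, 2], (2*exp(2*x)) - (1) = 2*exp(2*x) - 1 is ≥ 0 throughout, so the area is a single integral of |2*exp(2*x) - 1|.
∫[0,2] (2*exp(2*x) - 1) dx = -3 + exp(4).

-3 + exp(4)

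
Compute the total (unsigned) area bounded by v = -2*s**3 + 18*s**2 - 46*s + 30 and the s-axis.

The curve meets the s-axis where -2*s**3 + 18*s**2 - 46*s + 30 = 0, i.e. -2*(s - 5)*(s - 3)*(s - 1) = 0, at s = 1, 3, 5.
On [1, 3] the curve lies below the axis; ∫[1,3] (-2*s**3 + 18*s**2 - 46*s + 30) ds = -8, giving area 8.
On [3, 5] the curve lies above the axis; ∫[3,5] (-2*s**3 + 18*s**2 - 46*s + 30) ds = 8, giving area 8.
Total area = 8 + 8 = 16.

16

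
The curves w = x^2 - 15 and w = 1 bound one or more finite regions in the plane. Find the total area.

Set the curves equal: x^2 - 15 = 1, so x^2 - 16 = 0, which factors as (x - 4)*(x + 4) = 0. The curves meet at x = -4, 4.
On [-4, 4], w = 1 is on top; that piece has area ∫[-4,4] (-(x^2 - 16)) dx = 256/3.

256/3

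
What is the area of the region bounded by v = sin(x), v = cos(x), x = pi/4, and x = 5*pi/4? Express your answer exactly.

2*sqrt(2)

On [pi/4, 5*pi/4], (sin(x)) - (cos(x)) = sin(x) - cos(x) is ≥ 0 throughout, so the area is a single integral of |sin(x) - cos(x)|.
∫[pi/4,5*pi/4] (sin(x) - cos(x)) dx = 2*sqrt(2).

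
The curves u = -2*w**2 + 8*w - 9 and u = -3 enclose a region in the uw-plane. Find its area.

Both boundary curves give u as a function of w, so integrate with respect to w. Setting them equal: -2*w**2 + 8*w - 6 = 0, i.e. -2*(w - 3)*(w - 1) = 0, so they meet at w = 1, 3.
For w in [1, 3], u = -2*w**2 + 8*w - 9 is on the right; area = ∫[1,3] (-2*w**2 + 8*w - 6) dw = 8/3.

8/3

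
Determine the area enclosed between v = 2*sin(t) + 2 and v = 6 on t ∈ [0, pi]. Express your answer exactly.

On [0, pi], (2*sin(t) + 2) - (6) = 2*sin(t) - 4 is ≤ 0 throughout, so the area is a single integral of |2*sin(t) - 4|.
∫[0,pi] (2*sin(t) - 4) dt = 4 - 4*pi; the area of that piece is -4 + 4*pi.

-4 + 4*pi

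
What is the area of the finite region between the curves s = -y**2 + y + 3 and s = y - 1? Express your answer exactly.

Both boundary curves give s as a function of y, so integrate with respect to y. Setting them equal: -y**2 + 4 = 0, i.e. -(y - 2)*(y + 2) = 0, so they meet at y = -2, 2.
For y in [-2, 2], s = -y**2 + y + 3 is on the right; area = ∫[-2,2] (-y**2 + 4) dy = 32/3.

32/3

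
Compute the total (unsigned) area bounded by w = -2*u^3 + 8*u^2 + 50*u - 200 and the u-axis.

4019/3

The curve meets the u-axis where -2*u^3 + 8*u^2 + 50*u - 200 = 0, i.e. -2*(u - 5)*(u - 4)*(u + 5) = 0, at u = -5, 4, 5.
On [-5, 4] the curve lies below the axis; ∫[-5,4] (-2*u^3 + 8*u^2 + 50*u - 200) du = -2673/2, giving area 2673/2.
On [4, 5] the curve lies above the axis; ∫[4,5] (-2*u^3 + 8*u^2 + 50*u - 200) du = 19/6, giving area 19/6.
Total area = 2673/2 + 19/6 = 4019/3.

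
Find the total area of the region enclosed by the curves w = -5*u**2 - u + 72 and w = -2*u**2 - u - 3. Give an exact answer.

Set the curves equal: -5*u**2 - u + 72 = -2*u**2 - u - 3, so -3*u**2 + 75 = 0, which factors as -3*(u - 5)*(u + 5) = 0. The curves meet at u = -5, 5.
On [-5, 5], w = -5*u**2 - u + 72 is on top; that piece has area ∫[-5,5] (-3*u**2 + 75) du = 500.

500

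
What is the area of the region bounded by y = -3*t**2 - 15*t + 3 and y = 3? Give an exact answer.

Set the curves equal: -3*t**2 - 15*t + 3 = 3, so -3*t**2 - 15*t = 0, which factors as -3*t*(t + 5) = 0. The curves meet at t = -5, 0.
On [-5, 0], y = -3*t**2 - 15*t + 3 is on top; that piece has area ∫[-5,0] (-3*t**2 - 15*t) dt = 125/2.

125/2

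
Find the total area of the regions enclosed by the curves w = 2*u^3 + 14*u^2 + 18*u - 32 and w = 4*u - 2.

Set the curves equal: 2*u^3 + 14*u^2 + 18*u - 32 = 4*u - 2, so 2*u^3 + 14*u^2 + 14*u - 30 = 0, which factors as 2*(u - 1)*(u + 3)*(u + 5) = 0. The curves meet at u = -5, -3, 1.
On [-5, -3], w = 2*u^3 + 14*u^2 + 18*u - 32 is on top; that piece has area ∫[-5,-3] (2*u^3 + 14*u^2 + 14*u - 30) du = 40/3.
On [-3, 1], w = 4*u - 2 is on top; that piece has area ∫[-3,1] (-(2*u^3 + 14*u^2 + 14*u - 30)) du = 256/3.
Total enclosed area = 40/3 + 256/3 = 296/3.

296/3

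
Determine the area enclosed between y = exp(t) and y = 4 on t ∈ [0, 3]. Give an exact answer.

-19 + 16*log(2) + exp(3)

The difference (exp(t)) - (4) = exp(t) - 4 changes sign at t = log(4) inside [0, 3], so split the integral there.
∫[0,log(4)] (exp(t) - 4) dt = 3 - log(256); the area of that piece is -3 + log(256).
∫[log(4),3] (exp(t) - 4) dt = -16 + 8*log(2) + exp(3).
Total area = (-3 + log(256)) + (-16 + 8*log(2) + exp(3)) = -19 + 16*log(2) + exp(3).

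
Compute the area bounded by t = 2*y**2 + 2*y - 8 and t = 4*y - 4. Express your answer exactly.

9

Both boundary curves give t as a function of y, so integrate with respect to y. Setting them equal: 2*y**2 - 2*y - 4 = 0, i.e. 2*(y - 2)*(y + 1) = 0, so they meet at y = -1, 2.
For y in [-1, 2], t = 2*y**2 + 2*y - 8 is on the left; area = ∫[-1,2] (-(2*y**2 - 2*y - 4)) dy = 9.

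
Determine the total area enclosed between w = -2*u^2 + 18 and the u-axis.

72

The curve meets the u-axis where -2*u^2 + 18 = 0, i.e. -2*(u - 3)*(u + 3) = 0, at u = -3, 3.
On [-3, 3] the curve lies above the axis; ∫[-3,3] (-2*u^2 + 18) du = 72, giving area 72.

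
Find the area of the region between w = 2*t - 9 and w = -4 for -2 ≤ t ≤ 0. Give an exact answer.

14

On [-2, 0], (2*t - 9) - (-4) = 2*t - 5 is ≤ 0 throughout, so the area is a single integral of |2*t - 5|.
∫[-2,0] (2*t - 5) dt = -14; the area of that piece is 14.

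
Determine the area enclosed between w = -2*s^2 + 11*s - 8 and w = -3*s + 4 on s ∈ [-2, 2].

202/3

The difference (-2*s^2 + 11*s - 8) - (-3*s + 4) = -2*s^2 + 14*s - 12 changes sign at s = 1 inside [-2, 2], so split the integral there.
∫[-2,1] (-2*s^2 + 14*s - 12) ds = -63; the area of that piece is 63.
∫[1,2] (-2*s^2 + 14*s - 12) ds = 13/3.
Total area = 63 + 13/3 = 202/3.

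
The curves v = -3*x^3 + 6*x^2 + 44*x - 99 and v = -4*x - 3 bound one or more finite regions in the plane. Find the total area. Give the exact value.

Set the curves equal: -3*x^3 + 6*x^2 + 44*x - 99 = -4*x - 3, so -3*x^3 + 6*x^2 + 48*x - 96 = 0, which factors as -3*(x - 4)*(x - 2)*(x + 4) = 0. The curves meet at x = -4, 2, 4.
On [-4, 2], v = -4*x - 3 is on top; that piece has area ∫[-4,2] (-(-3*x^3 + 6*x^2 + 48*x - 96)) dx = 540.
On [2, 4], v = -3*x^3 + 6*x^2 + 44*x - 99 is on top; that piece has area ∫[2,4] (-3*x^3 + 6*x^2 + 48*x - 96) dx = 28.
Total enclosed area = 540 + 28 = 568.

568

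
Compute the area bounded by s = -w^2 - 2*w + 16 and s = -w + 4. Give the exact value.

343/6

Both boundary curves give s as a function of w, so integrate with respect to w. Setting them equal: -w^2 - w + 12 = 0, i.e. -(w - 3)*(w + 4) = 0, so they meet at w = -4, 3.
For w in [-4, 3], s = -w^2 - 2*w + 16 is on the right; area = ∫[-4,3] (-w^2 - w + 12) dw = 343/6.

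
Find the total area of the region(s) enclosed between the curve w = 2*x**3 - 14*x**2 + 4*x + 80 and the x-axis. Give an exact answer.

1741/6

The curve meets the x-axis where 2*x**3 - 14*x**2 + 4*x + 80 = 0, i.e. 2*(x - 5)*(x - 4)*(x + 2) = 0, at x = -2, 4, 5.
On [-2, 4] the curve lies above the axis; ∫[-2,4] (2*x**3 - 14*x**2 + 4*x + 80) dx = 288, giving area 288.
On [4, 5] the curve lies below the axis; ∫[4,5] (2*x**3 - 14*x**2 + 4*x + 80) dx = -13/6, giving area 13/6.
Total area = 288 + 13/6 = 1741/6.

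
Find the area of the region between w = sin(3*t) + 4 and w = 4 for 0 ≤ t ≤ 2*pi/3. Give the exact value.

4/3

The difference (sin(3*t) + 4) - (4) = sin(3*t) changes sign at t = pi/3 inside [0, 2*pi/3], so split the integral there.
∫[0,pi/3] (sin(3*t)) dt = 2/3.
∫[pi/3,2*pi/3] (sin(3*t)) dt = -2/3; the area of that piece is 2/3.
Total area = 2/3 + 2/3 = 4/3.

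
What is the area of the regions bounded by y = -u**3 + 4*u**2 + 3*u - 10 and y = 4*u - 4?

71/6

Set the curves equal: -u**3 + 4*u**2 + 3*u - 10 = 4*u - 4, so -u**3 + 4*u**2 - u - 6 = 0, which factors as -(u - 3)*(u - 2)*(u + 1) = 0. The curves meet at u = -1, 2, 3.
On [-1, 2], y = 4*u - 4 is on top; that piece has area ∫[-1,2] (-(-u**3 + 4*u**2 - u - 6)) du = 45/4.
On [2, 3], y = -u**3 + 4*u**2 + 3*u - 10 is on top; that piece has area ∫[2,3] (-u**3 + 4*u**2 - u - 6) du = 7/12.
Total enclosed area = 45/4 + 7/12 = 71/6.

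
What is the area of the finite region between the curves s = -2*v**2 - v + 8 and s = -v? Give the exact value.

Both boundary curves give s as a function of v, so integrate with respect to v. Setting them equal: -2*v**2 + 8 = 0, i.e. -2*(v - 2)*(v + 2) = 0, so they meet at v = -2, 2.
For v in [-2, 2], s = -2*v**2 - v + 8 is on the right; area = ∫[-2,2] (-2*v**2 + 8) dv = 64/3.

64/3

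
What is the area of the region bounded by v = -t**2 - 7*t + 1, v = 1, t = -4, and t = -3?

On [-4, -3], (-t**2 - 7*t + 1) - (1) = -t**2 - 7*t is ≥ 0 throughout, so the area is a single integral of |-t**2 - 7*t|.
∫[-4,-3] (-t**2 - 7*t) dt = 73/6.

73/6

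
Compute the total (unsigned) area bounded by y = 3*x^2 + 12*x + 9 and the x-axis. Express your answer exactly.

4

The curve meets the x-axis where 3*x^2 + 12*x + 9 = 0, i.e. 3*(x + 1)*(x + 3) = 0, at x = -3, -1.
On [-3, -1] the curve lies below the axis; ∫[-3,-1] (3*x^2 + 12*x + 9) dx = -4, giving area 4.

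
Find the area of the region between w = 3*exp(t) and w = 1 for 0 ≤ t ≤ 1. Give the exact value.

-4 + 3*exp(1)

On [0, 1], (3*exp(t)) - (1) = 3*exp(t) - 1 is ≥ 0 throughout, so the area is a single integral of |3*exp(t) - 1|.
∫[0,1] (3*exp(t) - 1) dt = -4 + 3*exp(1).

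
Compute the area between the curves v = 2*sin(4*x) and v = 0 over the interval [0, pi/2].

2

The difference (2*sin(4*x)) - (0) = 2*sin(4*x) changes sign at x = pi/4 inside [0, pi/2], so split the integral there.
∫[0,pi/4] (2*sin(4*x)) dx = 1.
∫[pi/4,pi/2] (2*sin(4*x)) dx = -1; the area of that piece is 1.
Total area = 1 + 1 = 2.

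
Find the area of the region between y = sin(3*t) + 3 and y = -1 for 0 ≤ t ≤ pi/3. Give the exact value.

2/3 + 4*pi/3

On [0, pi/3], (sin(3*t) + 3) - (-1) = sin(3*t) + 4 is ≥ 0 throughout, so the area is a single integral of |sin(3*t) + 4|.
∫[0,pi/3] (sin(3*t) + 4) dt = 2/3 + 4*pi/3.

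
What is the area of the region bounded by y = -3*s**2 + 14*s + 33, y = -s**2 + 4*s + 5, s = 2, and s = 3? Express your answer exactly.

121/3

On [2, 3], (-3*s**2 + 14*s + 33) - (-s**2 + 4*s + 5) = -2*s**2 + 10*s + 28 is ≥ 0 throughout, so the area is a single integral of |-2*s**2 + 10*s + 28|.
∫[2,3] (-2*s**2 + 10*s + 28) ds = 121/3.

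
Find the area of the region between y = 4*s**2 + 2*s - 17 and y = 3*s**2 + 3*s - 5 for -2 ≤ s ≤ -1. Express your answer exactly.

49/6

On [-2, -1], (4*s**2 + 2*s - 17) - (3*s**2 + 3*s - 5) = s**2 - s - 12 is ≤ 0 throughout, so the area is a single integral of |s**2 - s - 12|.
∫[-2,-1] (s**2 - s - 12) ds = -49/6; the area of that piece is 49/6.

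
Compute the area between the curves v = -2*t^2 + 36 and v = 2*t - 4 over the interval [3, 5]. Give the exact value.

The difference (-2*t^2 + 36) - (2*t - 4) = -2*t^2 - 2*t + 40 changes sign at t = 4 inside [3, 5], so split the integral there.
∫[3,4] (-2*t^2 - 2*t + 40) dt = 25/3.
∫[4,5] (-2*t^2 - 2*t + 40) dt = -29/3; the area of that piece is 29/3.
Total area = 25/3 + 29/3 = 18.

18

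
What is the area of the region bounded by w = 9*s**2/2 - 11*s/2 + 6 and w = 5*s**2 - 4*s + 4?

Set the curves equal: 9*s**2/2 - 11*s/2 + 6 = 5*s**2 - 4*s + 4, so -s**2/2 - 3*s/2 + 2 = 0, which factors as -(s - 1)*(s + 4)/2 = 0. The curves meet at s = -4, 1.
On [-4, 1], w = 9*s**2/2 - 11*s/2 + 6 is on top; that piece has area ∫[-4,1] (-s**2/2 - 3*s/2 + 2) ds = 125/12.

125/12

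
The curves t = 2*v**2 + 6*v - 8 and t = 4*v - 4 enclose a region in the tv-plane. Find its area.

Both boundary curves give t as a function of v, so integrate with respect to v. Setting them equal: 2*v**2 + 2*v - 4 = 0, i.e. 2*(v - 1)*(v + 2) = 0, so they meet at v = -2, 1.
For v in [-2, 1], t = 2*v**2 + 6*v - 8 is on the left; area = ∫[-2,1] (-(2*v**2 + 2*v - 4)) dv = 9.

9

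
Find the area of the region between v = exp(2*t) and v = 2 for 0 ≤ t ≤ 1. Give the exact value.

-7/2 + 2*log(2) + exp(2)/2

The difference (exp(2*t)) - (2) = exp(2*t) - 2 changes sign at t = log(2)/2 inside [0, 1], so split the integral there.
∫[0,log(2)/2] (exp(2*t) - 2) dt = 1/2 - log(2); the area of that piece is -1/2 + log(2).
∫[log(2)/2,1] (exp(2*t) - 2) dt = -3 + log(2) + exp(2)/2.
Total area = (-1/2 + log(2)) + (-3 + log(2) + exp(2)/2) = -7/2 + 2*log(2) + exp(2)/2.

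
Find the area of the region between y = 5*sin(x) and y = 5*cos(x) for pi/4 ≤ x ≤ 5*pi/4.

10*sqrt(2)

On [pi/4, 5*pi/4], (5*sin(x)) - (5*cos(x)) = 5*sin(x) - 5*cos(x) is ≥ 0 throughout, so the area is a single integral of |5*sin(x) - 5*cos(x)|.
∫[pi/4,5*pi/4] (5*sin(x) - 5*cos(x)) dx = 10*sqrt(2).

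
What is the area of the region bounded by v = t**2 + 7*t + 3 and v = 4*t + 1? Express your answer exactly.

Set the curves equal: t**2 + 7*t + 3 = 4*t + 1, so t**2 + 3*t + 2 = 0, which factors as (t + 1)*(t + 2) = 0. The curves meet at t = -2, -1.
On [-2, -1], v = 4*t + 1 is on top; that piece has area ∫[-2,-1] (-(t**2 + 3*t + 2)) dt = 1/6.

1/6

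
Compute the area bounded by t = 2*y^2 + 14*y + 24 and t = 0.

1/3

Both boundary curves give t as a function of y, so integrate with respect to y. Setting them equal: 2*y^2 + 14*y + 24 = 0, i.e. 2*(y + 3)*(y + 4) = 0, so they meet at y = -4, -3.
For y in [-4, -3], t = 2*y^2 + 14*y + 24 is on the left; area = ∫[-4,-3] (-(2*y^2 + 14*y + 24)) dy = 1/3.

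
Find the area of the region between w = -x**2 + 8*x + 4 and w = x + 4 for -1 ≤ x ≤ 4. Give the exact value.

The difference (-x**2 + 8*x + 4) - (x + 4) = -x**2 + 7*x changes sign at x = 0 inside [-1, 4], so split the integral there.
∫[-1,0] (-x**2 + 7*x) dx = -23/6; the area of that piece is 23/6.
∫[0,4] (-x**2 + 7*x) dx = 104/3.
Total area = 23/6 + 104/3 = 77/2.

77/2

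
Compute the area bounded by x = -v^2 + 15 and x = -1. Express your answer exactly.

256/3

Both boundary curves give x as a function of v, so integrate with respect to v. Setting them equal: -v^2 + 16 = 0, i.e. -(v - 4)*(v + 4) = 0, so they meet at v = -4, 4.
For v in [-4, 4], x = -v^2 + 15 is on the right; area = ∫[-4,4] (-v^2 + 16) dv = 256/3.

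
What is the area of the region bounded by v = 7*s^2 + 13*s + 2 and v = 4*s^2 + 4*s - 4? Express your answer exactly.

Set the curves equal: 7*s^2 + 13*s + 2 = 4*s^2 + 4*s - 4, so 3*s^2 + 9*s + 6 = 0, which factors as 3*(s + 1)*(s + 2) = 0. The curves meet at s = -2, -1.
On [-2, -1], v = 4*s^2 + 4*s - 4 is on top; that piece has area ∫[-2,-1] (-(3*s^2 + 9*s + 6)) ds = 1/2.

1/2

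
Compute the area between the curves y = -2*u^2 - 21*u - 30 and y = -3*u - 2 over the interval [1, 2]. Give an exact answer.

179/3

On [1, 2], (-2*u^2 - 21*u - 30) - (-3*u - 2) = -2*u^2 - 18*u - 28 is ≤ 0 throughout, so the area is a single integral of |-2*u^2 - 18*u - 28|.
∫[1,2] (-2*u^2 - 18*u - 28) du = -179/3; the area of that piece is 179/3.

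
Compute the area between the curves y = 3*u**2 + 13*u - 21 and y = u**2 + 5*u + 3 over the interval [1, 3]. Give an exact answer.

The difference (3*u**2 + 13*u - 21) - (u**2 + 5*u + 3) = 2*u**2 + 8*u - 24 changes sign at u = 2 inside [1, 3], so split the integral there.
∫[1,2] (2*u**2 + 8*u - 24) du = -22/3; the area of that piece is 22/3.
∫[2,3] (2*u**2 + 8*u - 24) du = 26/3.
Total area = 22/3 + 26/3 = 16.

16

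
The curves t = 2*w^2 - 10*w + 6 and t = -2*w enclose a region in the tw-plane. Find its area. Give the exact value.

Both boundary curves give t as a function of w, so integrate with respect to w. Setting them equal: 2*w^2 - 8*w + 6 = 0, i.e. 2*(w - 3)*(w - 1) = 0, so they meet at w = 1, 3.
For w in [1, 3], t = 2*w^2 - 10*w + 6 is on the left; area = ∫[1,3] (-(2*w^2 - 8*w + 6)) dw = 8/3.

8/3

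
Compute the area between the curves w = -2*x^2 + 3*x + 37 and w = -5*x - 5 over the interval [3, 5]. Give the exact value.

248/3

On [3, 5], (-2*x^2 + 3*x + 37) - (-5*x - 5) = -2*x^2 + 8*x + 42 is ≥ 0 throughout, so the area is a single integral of |-2*x^2 + 8*x + 42|.
∫[3,5] (-2*x^2 + 8*x + 42) dx = 248/3.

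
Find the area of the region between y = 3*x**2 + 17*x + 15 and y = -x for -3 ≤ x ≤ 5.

The difference (3*x**2 + 17*x + 15) - (-x) = 3*x**2 + 18*x + 15 changes sign at x = -1 inside [-3, 5], so split the integral there.
∫[-3,-1] (3*x**2 + 18*x + 15) dx = -16; the area of that piece is 16.
∫[-1,5] (3*x**2 + 18*x + 15) dx = 432.
Total area = 16 + 432 = 448.

448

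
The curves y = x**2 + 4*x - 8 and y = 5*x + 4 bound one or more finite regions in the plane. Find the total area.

343/6

Set the curves equal: x**2 + 4*x - 8 = 5*x + 4, so x**2 - x - 12 = 0, which factors as (x - 4)*(x + 3) = 0. The curves meet at x = -3, 4.
On [-3, 4], y = 5*x + 4 is on top; that piece has area ∫[-3,4] (-(x**2 - x - 12)) dx = 343/6.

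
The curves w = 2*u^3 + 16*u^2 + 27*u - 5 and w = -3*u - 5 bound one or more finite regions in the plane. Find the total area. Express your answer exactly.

253/6

Set the curves equal: 2*u^3 + 16*u^2 + 27*u - 5 = -3*u - 5, so 2*u^3 + 16*u^2 + 30*u = 0, which factors as 2*u*(u + 3)*(u + 5) = 0. The curves meet at u = -5, -3, 0.
On [-5, -3], w = 2*u^3 + 16*u^2 + 27*u - 5 is on top; that piece has area ∫[-5,-3] (2*u^3 + 16*u^2 + 30*u) du = 32/3.
On [-3, 0], w = -3*u - 5 is on top; that piece has area ∫[-3,0] (-(2*u^3 + 16*u^2 + 30*u)) du = 63/2.
Total enclosed area = 32/3 + 63/2 = 253/6.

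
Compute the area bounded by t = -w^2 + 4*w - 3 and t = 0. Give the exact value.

4/3

Both boundary curves give t as a function of w, so integrate with respect to w. Setting them equal: -w^2 + 4*w - 3 = 0, i.e. -(w - 3)*(w - 1) = 0, so they meet at w = 1, 3.
For w in [1, 3], t = -w^2 + 4*w - 3 is on the right; area = ∫[1,3] (-w^2 + 4*w - 3) dw = 4/3.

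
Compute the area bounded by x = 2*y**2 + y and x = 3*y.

1/3

Both boundary curves give x as a function of y, so integrate with respect to y. Setting them equal: 2*y**2 - 2*y = 0, i.e. 2*y*(y - 1) = 0, so they meet at y = 0, 1.
For y in [0, 1], x = 2*y**2 + y is on the left; area = ∫[0,1] (-(2*y**2 - 2*y)) dy = 1/3.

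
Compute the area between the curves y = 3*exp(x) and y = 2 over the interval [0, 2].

On [0, 2], (3*exp(x)) - (2) = 3*exp(x) - 2 is ≥ 0 throughout, so the area is a single integral of |3*exp(x) - 2|.
∫[0,2] (3*exp(x) - 2) dx = -7 + 3*exp(2).

-7 + 3*exp(2)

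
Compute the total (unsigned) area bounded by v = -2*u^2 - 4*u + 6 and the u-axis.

64/3

The curve meets the u-axis where -2*u^2 - 4*u + 6 = 0, i.e. -2*(u - 1)*(u + 3) = 0, at u = -3, 1.
On [-3, 1] the curve lies above the axis; ∫[-3,1] (-2*u^2 - 4*u + 6) du = 64/3, giving area 64/3.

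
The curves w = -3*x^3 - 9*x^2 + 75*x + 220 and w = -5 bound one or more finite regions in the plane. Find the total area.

Set the curves equal: -3*x^3 - 9*x^2 + 75*x + 220 = -5, so -3*x^3 - 9*x^2 + 75*x + 225 = 0, which factors as -3*(x - 5)*(x + 3)*(x + 5) = 0. The curves meet at x = -5, -3, 5.
On [-5, -3], w = -5 is on top; that piece has area ∫[-5,-3] (-(-3*x^3 - 9*x^2 + 75*x + 225)) dx = 36.
On [-3, 5], w = -3*x^3 - 9*x^2 + 75*x + 220 is on top; that piece has area ∫[-3,5] (-3*x^3 - 9*x^2 + 75*x + 225) dx = 1536.
Total enclosed area = 36 + 1536 = 1572.

1572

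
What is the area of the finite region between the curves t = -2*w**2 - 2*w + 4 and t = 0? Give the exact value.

9

Both boundary curves give t as a function of w, so integrate with respect to w. Setting them equal: -2*w**2 - 2*w + 4 = 0, i.e. -2*(w - 1)*(w + 2) = 0, so they meet at w = -2, 1.
For w in [-2, 1], t = -2*w**2 - 2*w + 4 is on the right; area = ∫[-2,1] (-2*w**2 - 2*w + 4) dw = 9.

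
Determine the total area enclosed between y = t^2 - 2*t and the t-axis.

The curve meets the t-axis where t^2 - 2*t = 0, i.e. t*(t - 2) = 0, at t = 0, 2.
On [0, 2] the curve lies below the axis; ∫[0,2] (t^2 - 2*t) dt = -4/3, giving area 4/3.

4/3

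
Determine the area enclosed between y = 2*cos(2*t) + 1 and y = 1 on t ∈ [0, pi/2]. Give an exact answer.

The difference (2*cos(2*t) + 1) - (1) = 2*cos(2*t) changes sign at t = pi/4 inside [0, pi/2], so split the integral there.
∫[0,pi/4] (2*cos(2*t)) dt = 1.
∫[pi/4,pi/2] (2*cos(2*t)) dt = -1; the area of that piece is 1.
Total area = 1 + 1 = 2.

2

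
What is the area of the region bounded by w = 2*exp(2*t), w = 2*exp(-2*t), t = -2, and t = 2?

The difference (2*exp(2*t)) - (2*exp(-2*t)) = 2*exp(2*t) - 2*exp(-2*t) changes sign at t = 0 inside [-2, 2], so split the integral there.
∫[-2,0] (2*exp(2*t) - 2*exp(-2*t)) dt = -exp(4) - exp(-4) + 2; the area of that piece is -2 + exp(-4) + exp(4).
∫[0,2] (2*exp(2*t) - 2*exp(-2*t)) dt = -2 + exp(-4) + exp(4).
Total area = (-2 + exp(-4) + exp(4)) + (-2 + exp(-4) + exp(4)) = -4 + 2*exp(-4) + 2*exp(4).

-4 + 2*exp(-4) + 2*exp(4)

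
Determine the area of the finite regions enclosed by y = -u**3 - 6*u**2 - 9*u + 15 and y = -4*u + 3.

Set the curves equal: -u**3 - 6*u**2 - 9*u + 15 = -4*u + 3, so -u**3 - 6*u**2 - 5*u + 12 = 0, which factors as -(u - 1)*(u + 3)*(u + 4) = 0. The curves meet at u = -4, -3, 1.
On [-4, -3], y = -4*u + 3 is on top; that piece has area ∫[-4,-3] (-(-u**3 - 6*u**2 - 5*u + 12)) du = 3/4.
On [-3, 1], y = -u**3 - 6*u**2 - 9*u + 15 is on top; that piece has area ∫[-3,1] (-u**3 - 6*u**2 - 5*u + 12) du = 32.
Total enclosed area = 3/4 + 32 = 131/4.

131/4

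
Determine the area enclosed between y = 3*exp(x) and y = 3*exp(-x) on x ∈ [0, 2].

On [0, 2], (3*exp(x)) - (3*exp(-x)) = 3*exp(x) - 3*exp(-x) is ≥ 0 throughout, so the area is a single integral of |3*exp(x) - 3*exp(-x)|.
∫[0,2] (3*exp(x) - 3*exp(-x)) dx = -6 + 3*exp(-2) + 3*exp(2).

-6 + 3*exp(-2) + 3*exp(2)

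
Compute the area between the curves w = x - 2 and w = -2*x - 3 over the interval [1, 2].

On [1, 2], (x - 2) - (-2*x - 3) = 3*x + 1 is ≥ 0 throughout, so the area is a single integral of |3*x + 1|.
∫[1,2] (3*x + 1) dx = 11/2.

11/2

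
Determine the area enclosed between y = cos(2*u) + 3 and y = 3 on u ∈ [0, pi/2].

1

The difference (cos(2*u) + 3) - (3) = cos(2*u) changes sign at u = pi/4 inside [0, pi/2], so split the integral there.
∫[0,pi/4] (cos(2*u)) du = 1/2.
∫[pi/4,pi/2] (cos(2*u)) du = -1/2; the area of that piece is 1/2.
Total area = 1/2 + 1/2 = 1.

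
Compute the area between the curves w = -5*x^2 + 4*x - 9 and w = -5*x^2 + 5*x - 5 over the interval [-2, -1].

On [-2, -1], (-5*x^2 + 4*x - 9) - (-5*x^2 + 5*x - 5) = -x - 4 is ≤ 0 throughout, so the area is a single integral of |-x - 4|.
∫[-2,-1] (-x - 4) dx = -5/2; the area of that piece is 5/2.

5/2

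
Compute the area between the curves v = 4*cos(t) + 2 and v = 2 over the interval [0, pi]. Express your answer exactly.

8

The difference (4*cos(t) + 2) - (2) = 4*cos(t) changes sign at t = pi/2 inside [0, pi], so split the integral there.
∫[0,pi/2] (4*cos(t)) dt = 4.
∫[pi/2,pi] (4*cos(t)) dt = -4; the area of that piece is 4.
Total area = 4 + 4 = 8.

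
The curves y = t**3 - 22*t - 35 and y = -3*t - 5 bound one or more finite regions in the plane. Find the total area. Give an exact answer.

Set the curves equal: t**3 - 22*t - 35 = -3*t - 5, so t**3 - 19*t - 30 = 0, which factors as (t - 5)*(t + 2)*(t + 3) = 0. The curves meet at t = -3, -2, 5.
On [-3, -2], y = t**3 - 22*t - 35 is on top; that piece has area ∫[-3,-2] (t**3 - 19*t - 30) dt = 5/4.
On [-2, 5], y = -3*t - 5 is on top; that piece has area ∫[-2,5] (-(t**3 - 19*t - 30)) dt = 1029/4.
Total enclosed area = 5/4 + 1029/4 = 517/2.

517/2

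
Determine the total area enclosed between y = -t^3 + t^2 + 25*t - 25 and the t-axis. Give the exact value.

The curve meets the t-axis where -t^3 + t^2 + 25*t - 25 = 0, i.e. -(t - 5)*(t - 1)*(t + 5) = 0, at t = -5, 1, 5.
On [-5, 1] the curve lies below the axis; ∫[-5,1] (-t^3 + t^2 + 25*t - 25) dt = -252, giving area 252.
On [1, 5] the curve lies above the axis; ∫[1,5] (-t^3 + t^2 + 25*t - 25) dt = 256/3, giving area 256/3.
Total area = 252 + 256/3 = 1012/3.

1012/3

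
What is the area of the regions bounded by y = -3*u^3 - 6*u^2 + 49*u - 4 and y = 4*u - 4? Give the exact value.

Set the curves equal: -3*u^3 - 6*u^2 + 49*u - 4 = 4*u - 4, so -3*u^3 - 6*u^2 + 45*u = 0, which factors as -3*u*(u - 3)*(u + 5) = 0. The curves meet at u = -5, 0, 3.
On [-5, 0], y = 4*u - 4 is on top; that piece has area ∫[-5,0] (-(-3*u^3 - 6*u^2 + 45*u)) du = 1375/4.
On [0, 3], y = -3*u^3 - 6*u^2 + 49*u - 4 is on top; that piece has area ∫[0,3] (-3*u^3 - 6*u^2 + 45*u) du = 351/4.
Total enclosed area = 1375/4 + 351/4 = 863/2.

863/2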